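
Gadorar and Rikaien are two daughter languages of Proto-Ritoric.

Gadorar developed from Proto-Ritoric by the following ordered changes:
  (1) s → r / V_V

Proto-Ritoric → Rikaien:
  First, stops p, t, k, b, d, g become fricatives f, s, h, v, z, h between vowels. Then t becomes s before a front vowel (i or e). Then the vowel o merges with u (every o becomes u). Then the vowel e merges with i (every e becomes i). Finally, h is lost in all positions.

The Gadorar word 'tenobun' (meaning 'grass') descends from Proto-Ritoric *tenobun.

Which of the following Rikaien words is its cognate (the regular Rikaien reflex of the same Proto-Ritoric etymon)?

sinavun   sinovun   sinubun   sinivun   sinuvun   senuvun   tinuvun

sinuvun

Rikaien: *tenobun > tenovun > senovun > senuvun > sinuvun  (by intervocalic lenition, palatalisation, vowel merger, vowel merger)
Only 'sinuvun' matches the regular Rikaien development of *tenobun.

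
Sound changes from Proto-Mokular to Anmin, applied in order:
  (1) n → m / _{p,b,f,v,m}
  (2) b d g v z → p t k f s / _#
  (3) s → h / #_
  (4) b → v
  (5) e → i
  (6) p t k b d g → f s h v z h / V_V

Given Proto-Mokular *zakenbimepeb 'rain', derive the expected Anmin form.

zahimvimifip

Anmin: *zakenbimepeb > zakembimepeb > zakembimepep > zakemvimepep > zakimvimipip > zahimvimifip  (by nasal place assimilation, final devoicing, unconditioned shift, vowel merger, intervocalic lenition)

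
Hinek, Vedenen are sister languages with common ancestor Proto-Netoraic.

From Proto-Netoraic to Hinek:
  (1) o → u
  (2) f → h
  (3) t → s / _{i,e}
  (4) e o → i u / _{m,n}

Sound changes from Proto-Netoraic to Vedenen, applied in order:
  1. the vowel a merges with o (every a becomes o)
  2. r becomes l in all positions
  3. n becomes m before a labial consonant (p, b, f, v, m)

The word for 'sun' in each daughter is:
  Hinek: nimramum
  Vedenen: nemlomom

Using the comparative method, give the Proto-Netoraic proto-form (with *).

Position 7: Hinek has u, Vedenen has o. Taking the neighbouring segments as reconstructed: Hinek u could go back to *o or *u; Vedenen o could go back to *a or *o — the one source consistent with every daughter is *o.
Position 5: Hinek has a, Vedenen has o. Hinek preserves a here (none of its changes turn any other segment into a), so the proto-segment is *a.
Position 4: Hinek has r, Vedenen has l. Hinek preserves r here (none of its changes turn any other segment into r), so the proto-segment is *r.
Continuing position by position gives *nemramom; check it forward:
Hinek: *nemramom > nemramum > nimramum  (by vowel merger, pre-nasal raising)
Vedenen: *nemramom > nemromom > nemlomom  (by vowel merger, unconditioned shift)
*nemramom is the unique common source.

*nemramom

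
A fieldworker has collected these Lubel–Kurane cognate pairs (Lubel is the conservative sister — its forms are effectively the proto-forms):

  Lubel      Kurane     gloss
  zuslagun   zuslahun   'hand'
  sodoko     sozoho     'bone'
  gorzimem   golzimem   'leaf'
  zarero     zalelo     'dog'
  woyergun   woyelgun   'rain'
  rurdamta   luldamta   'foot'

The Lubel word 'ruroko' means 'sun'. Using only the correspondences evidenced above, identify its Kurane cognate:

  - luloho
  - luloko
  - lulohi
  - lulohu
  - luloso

rurdamta ~ luldamta — Lubel r corresponds to Kurane l word-initially before a back vowel.
zarero ~ zalelo — Lubel r corresponds to Kurane l between vowels (before a back vowel).
sodoko ~ sozoho — Lubel k corresponds to Kurane h between vowels (before a back vowel).
Applying these to Lubel 'ruroko':
  ruroko → luroko   (r→l word-initially before a back vowel)
  luroko → luloko   (r→l between vowels (before a back vowel))
  luloko → luloho   (k→h between vowels (before a back vowel))
So the Kurane cognate is 'luloho'.

luloho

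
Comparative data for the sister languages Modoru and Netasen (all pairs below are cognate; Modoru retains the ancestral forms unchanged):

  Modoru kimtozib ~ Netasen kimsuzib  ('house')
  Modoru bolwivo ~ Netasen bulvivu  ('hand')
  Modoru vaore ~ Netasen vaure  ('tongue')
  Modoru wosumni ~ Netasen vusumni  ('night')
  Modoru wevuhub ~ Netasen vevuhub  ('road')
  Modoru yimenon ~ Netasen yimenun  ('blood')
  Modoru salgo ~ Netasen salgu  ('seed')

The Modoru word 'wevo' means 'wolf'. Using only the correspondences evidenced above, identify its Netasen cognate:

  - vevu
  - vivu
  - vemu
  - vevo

wevuhub ~ vevuhub — Modoru w corresponds to Netasen v word-initially before a front vowel.
bolwivo ~ bulvivu, salgo ~ salgu — Modoru o corresponds to Netasen u word-finally.
Applying these to Modoru 'wevo':
  wevo → vevo   (w→v word-initially before a front vowel)
  vevo → vevu   (o→u word-finally)
So the Netasen cognate is 'vevu'.

vevu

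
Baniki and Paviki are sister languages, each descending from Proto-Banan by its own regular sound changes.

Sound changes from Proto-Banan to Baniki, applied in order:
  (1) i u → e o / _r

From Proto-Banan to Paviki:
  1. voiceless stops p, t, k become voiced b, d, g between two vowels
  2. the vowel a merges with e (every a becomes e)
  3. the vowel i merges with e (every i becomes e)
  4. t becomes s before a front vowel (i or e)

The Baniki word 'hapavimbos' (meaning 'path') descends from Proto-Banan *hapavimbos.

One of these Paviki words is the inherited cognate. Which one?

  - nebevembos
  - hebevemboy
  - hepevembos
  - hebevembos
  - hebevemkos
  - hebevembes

hebevembos

Paviki: *hapavimbos
  hapavimbos → habavimbos   [intervocalic voicing]
  habavimbos → hebevimbos   [vowel merger]
  hebevimbos → hebevembos   [vowel merger]
  hebevembos (rule 4 does not apply)
  giving Paviki hebevembos.
Among the options, 'hebevembos' alone shows every Paviki change applied in order.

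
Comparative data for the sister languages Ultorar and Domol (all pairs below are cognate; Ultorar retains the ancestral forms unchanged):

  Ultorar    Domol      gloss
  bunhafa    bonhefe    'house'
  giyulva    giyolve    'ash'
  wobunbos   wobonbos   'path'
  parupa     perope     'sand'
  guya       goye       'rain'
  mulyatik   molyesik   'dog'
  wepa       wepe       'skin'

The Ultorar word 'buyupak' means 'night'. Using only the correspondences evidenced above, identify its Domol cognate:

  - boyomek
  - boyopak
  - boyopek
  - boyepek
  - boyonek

giyulva ~ giyolve, guya ~ goye — Ultorar u corresponds to Domol o after a consonant, before a consonant other than r, m, n, p, b, f, v.
parupa ~ perope — Ultorar u corresponds to Domol o after a consonant, before a labial obstruent.
mulyatik ~ molyesik — Ultorar a corresponds to Domol e after a consonant, before a consonant other than r, m, n, p, b, f, v.
Applying these to Ultorar 'buyupak':
  buyupak → boyupak   (u→o after a consonant, before a consonant other than r, m, n, p, b, f, v)
  boyupak → boyopak   (u→o after a consonant, before a labial obstruent)
  boyopak → boyopek   (a→e after a consonant, before a consonant other than r, m, n, p, b, f, v)
So the Domol cognate is 'boyopek'.

boyopek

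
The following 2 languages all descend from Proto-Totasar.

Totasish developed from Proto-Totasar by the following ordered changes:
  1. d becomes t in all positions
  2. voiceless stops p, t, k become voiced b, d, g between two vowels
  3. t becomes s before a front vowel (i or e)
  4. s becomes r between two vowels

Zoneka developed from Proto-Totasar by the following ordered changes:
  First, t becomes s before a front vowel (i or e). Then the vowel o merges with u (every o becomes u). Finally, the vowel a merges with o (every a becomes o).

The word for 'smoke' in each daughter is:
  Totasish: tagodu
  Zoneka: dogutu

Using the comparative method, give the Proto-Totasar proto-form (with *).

Position 2: Totasish has a, Zoneka has o. Totasish preserves a here (none of its changes turn any other segment into a), so the proto-segment is *a.
Position 4: Totasish has o, Zoneka has u. Totasish preserves o here (none of its changes turn any other segment into o), so the proto-segment is *o.
Position 5: Totasish has d, Zoneka has t. Zoneka preserves t here (none of its changes turn any other segment into t), so the proto-segment is *t.
Continuing position by position gives *dagotu; check it forward:
Totasish: *dagotu
  dagotu → tagotu   [unconditioned shift]
  tagotu → tagodu   [intervocalic voicing]
  tagodu (rule 3 does not apply)
  tagodu (rule 4 does not apply)
  giving Totasish tagodu.
Zoneka: *dagotu
  dagotu (rule 1 does not apply)
  dagotu → dagutu   [vowel merger]
  dagutu → dogutu   [vowel merger]
  giving Zoneka dogutu.
Only *dagotu yields all of Totasish tagodu, Zoneka dogutu.

*dagotu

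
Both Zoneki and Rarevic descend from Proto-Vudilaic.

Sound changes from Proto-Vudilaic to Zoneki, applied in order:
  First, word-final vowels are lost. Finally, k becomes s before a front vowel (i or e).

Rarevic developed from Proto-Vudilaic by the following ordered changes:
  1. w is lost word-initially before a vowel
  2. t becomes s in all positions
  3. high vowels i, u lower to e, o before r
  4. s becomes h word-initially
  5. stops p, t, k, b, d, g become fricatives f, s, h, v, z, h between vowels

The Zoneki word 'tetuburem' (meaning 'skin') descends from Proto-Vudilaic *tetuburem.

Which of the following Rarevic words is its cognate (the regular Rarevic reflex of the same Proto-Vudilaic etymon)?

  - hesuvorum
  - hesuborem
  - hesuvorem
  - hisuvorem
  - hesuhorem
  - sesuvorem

hesuvorem

Rarevic: *tetuburem
  tetuburem (rule 1 does not apply)
  tetuburem → sesuburem   [unconditioned shift]
  sesuburem → sesuborem   [pre-rhotic lowering]
  sesuborem → hesuborem   [debuccalisation]
  hesuborem → hesuvorem   [intervocalic lenition]
  giving Rarevic hesuvorem.
The other candidates each miss or misapply at least one Rarevic change.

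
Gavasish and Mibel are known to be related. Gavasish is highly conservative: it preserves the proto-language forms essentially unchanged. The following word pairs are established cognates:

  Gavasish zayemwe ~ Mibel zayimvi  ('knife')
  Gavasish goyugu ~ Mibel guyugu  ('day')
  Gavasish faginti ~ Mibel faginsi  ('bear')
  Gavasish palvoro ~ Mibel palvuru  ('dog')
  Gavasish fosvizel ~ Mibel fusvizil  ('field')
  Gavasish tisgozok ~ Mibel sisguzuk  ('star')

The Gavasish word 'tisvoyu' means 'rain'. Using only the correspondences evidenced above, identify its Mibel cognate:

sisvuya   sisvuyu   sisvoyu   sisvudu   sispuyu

sisvuyu

tisgozok ~ sisguzuk — Gavasish t corresponds to Mibel s word-initially before a front vowel.
goyugu ~ guyugu, fosvizel ~ fusvizil — Gavasish o corresponds to Mibel u after a consonant, before a consonant other than r, m, n, p, b, f, v.
Applying these to Gavasish 'tisvoyu':
  tisvoyu → sisvoyu   (t→s word-initially before a front vowel)
  sisvoyu → sisvuyu   (o→u after a consonant, before a consonant other than r, m, n, p, b, f, v)
So the Mibel cognate is 'sisvuyu'.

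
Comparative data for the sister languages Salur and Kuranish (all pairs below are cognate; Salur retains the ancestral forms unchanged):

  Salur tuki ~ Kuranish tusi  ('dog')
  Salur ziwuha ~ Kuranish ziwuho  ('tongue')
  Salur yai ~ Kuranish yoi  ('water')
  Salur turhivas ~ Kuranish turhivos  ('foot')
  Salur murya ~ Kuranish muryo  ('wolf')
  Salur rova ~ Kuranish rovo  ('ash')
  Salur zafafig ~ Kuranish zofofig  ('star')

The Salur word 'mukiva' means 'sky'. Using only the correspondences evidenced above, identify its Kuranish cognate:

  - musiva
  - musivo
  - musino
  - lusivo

musivo

tuki ~ tusi — Salur k corresponds to Kuranish s between vowels (before a front vowel).
ziwuha ~ ziwuho, murya ~ muryo — Salur a corresponds to Kuranish o word-finally.
Applying these to Salur 'mukiva':
  mukiva → musiva   (k→s between vowels (before a front vowel))
  musiva → musivo   (a→o word-finally)
So the Kuranish cognate is 'musivo'.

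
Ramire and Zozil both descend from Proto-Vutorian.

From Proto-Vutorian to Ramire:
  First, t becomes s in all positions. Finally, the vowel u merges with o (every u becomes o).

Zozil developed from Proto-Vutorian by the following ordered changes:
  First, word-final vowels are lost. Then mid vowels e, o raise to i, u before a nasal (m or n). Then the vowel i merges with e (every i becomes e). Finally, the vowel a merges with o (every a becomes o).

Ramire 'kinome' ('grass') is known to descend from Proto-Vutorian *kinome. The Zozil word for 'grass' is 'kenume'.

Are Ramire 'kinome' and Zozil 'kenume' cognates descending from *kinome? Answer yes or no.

Derive the expected Zozil reflex of *kinome:
Zozil: *kinome > kinom > kinum > kenum  (by apocope, pre-nasal raising, vowel merger)
The regular Zozil reflex would be 'kenum', but the attested form is 'kenume'. The correspondence is irregular, so they are not cognates (the Zozil form has a different source).

no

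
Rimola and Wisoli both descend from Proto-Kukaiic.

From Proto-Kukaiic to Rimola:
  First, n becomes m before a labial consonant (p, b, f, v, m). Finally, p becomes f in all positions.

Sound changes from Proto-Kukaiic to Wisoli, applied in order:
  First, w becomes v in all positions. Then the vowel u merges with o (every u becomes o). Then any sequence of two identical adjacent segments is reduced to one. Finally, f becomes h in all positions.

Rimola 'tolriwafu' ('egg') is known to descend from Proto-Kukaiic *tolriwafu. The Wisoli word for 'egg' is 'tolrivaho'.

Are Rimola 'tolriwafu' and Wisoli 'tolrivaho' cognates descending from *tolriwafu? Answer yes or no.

Derive the expected Wisoli reflex of *tolriwafu:
Wisoli: *tolriwafu > tolrivafu > tolrivafo > tolrivaho  (by unconditioned shift, vowel merger, unconditioned shift)
Wisoli 'tolrivaho' matches the regular reflex exactly, so the pair is cognate.

yes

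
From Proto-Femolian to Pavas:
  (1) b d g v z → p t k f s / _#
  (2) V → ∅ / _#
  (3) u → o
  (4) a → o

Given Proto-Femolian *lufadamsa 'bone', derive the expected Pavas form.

lofodoms

Pavas: *lufadamsa
  lufadamsa (rule 1 does not apply)
  lufadamsa → lufadams   [apocope]
  lufadams → lofadams   [vowel merger]
  lofadams → lofodoms   [vowel merger]
  giving Pavas lofodoms.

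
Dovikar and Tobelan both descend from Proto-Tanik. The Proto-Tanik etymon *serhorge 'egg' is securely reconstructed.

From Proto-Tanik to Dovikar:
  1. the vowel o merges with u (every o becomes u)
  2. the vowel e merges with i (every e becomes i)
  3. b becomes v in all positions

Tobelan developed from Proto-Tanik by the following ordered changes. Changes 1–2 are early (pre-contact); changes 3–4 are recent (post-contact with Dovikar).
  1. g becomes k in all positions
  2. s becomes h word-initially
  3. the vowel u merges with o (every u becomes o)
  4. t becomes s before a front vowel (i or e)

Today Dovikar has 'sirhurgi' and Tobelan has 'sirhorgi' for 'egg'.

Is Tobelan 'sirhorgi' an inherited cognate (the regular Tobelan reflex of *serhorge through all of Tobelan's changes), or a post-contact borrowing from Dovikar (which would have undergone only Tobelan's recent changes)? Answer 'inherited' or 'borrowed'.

If inherited, *serhorge would pass through all of Tobelan's changes:
Tobelan: *serhorge > serhorke > herhorke  (by unconditioned shift, debuccalisation)
If borrowed from Dovikar 'sirhurgi' after the early changes, it would undergo only the recent ones:
  rule 3 (vowel merger): sirhurgi → sirhorgi
  rule 4 (palatalisation): no change (sirhorgi)
  ⇒ as a loan: sirhorgi
Tobelan 'sirhorgi' matches the loan outcome 'sirhorgi', not the inherited 'herhorke' — it skipped the early Tobelan changes, so it was borrowed from Dovikar.

borrowed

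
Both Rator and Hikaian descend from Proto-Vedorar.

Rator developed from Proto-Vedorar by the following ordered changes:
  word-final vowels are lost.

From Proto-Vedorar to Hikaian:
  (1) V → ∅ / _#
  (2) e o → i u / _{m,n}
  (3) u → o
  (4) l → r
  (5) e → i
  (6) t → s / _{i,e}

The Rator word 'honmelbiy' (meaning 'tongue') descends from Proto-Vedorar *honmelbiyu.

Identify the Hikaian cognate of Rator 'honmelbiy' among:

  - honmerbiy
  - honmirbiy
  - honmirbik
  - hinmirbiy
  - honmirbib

Hikaian: *honmelbiyu
  honmelbiyu → honmelbiy   [apocope]
  honmelbiy → hunmelbiy   [pre-nasal raising]
  hunmelbiy → honmelbiy   [vowel merger]
  honmelbiy → honmerbiy   [unconditioned shift]
  honmerbiy → honmirbiy   [vowel merger]
  honmirbiy (rule 6 does not apply)
  giving Hikaian honmirbiy.
Only 'honmirbiy' matches the regular Hikaian development of *honmelbiyu.

honmirbiy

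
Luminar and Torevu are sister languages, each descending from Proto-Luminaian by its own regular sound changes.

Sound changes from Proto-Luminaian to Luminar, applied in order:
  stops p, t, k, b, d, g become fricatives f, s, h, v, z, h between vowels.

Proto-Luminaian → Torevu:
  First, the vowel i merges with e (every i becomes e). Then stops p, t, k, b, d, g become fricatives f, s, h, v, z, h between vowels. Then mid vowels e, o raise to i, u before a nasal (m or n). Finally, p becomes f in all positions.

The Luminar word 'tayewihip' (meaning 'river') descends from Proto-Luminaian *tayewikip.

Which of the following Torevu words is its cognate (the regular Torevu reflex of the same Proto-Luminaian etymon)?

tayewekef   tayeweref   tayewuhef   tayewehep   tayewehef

Torevu: *tayewikip
  tayewikip → tayewekep   [vowel merger]
  tayewekep → tayewehep   [intervocalic lenition]
  tayewehep (rule 3 does not apply)
  tayewehep → tayewehef   [unconditioned shift]
  giving Torevu tayewehef.
The other candidates each miss or misapply at least one Torevu change.

tayewehef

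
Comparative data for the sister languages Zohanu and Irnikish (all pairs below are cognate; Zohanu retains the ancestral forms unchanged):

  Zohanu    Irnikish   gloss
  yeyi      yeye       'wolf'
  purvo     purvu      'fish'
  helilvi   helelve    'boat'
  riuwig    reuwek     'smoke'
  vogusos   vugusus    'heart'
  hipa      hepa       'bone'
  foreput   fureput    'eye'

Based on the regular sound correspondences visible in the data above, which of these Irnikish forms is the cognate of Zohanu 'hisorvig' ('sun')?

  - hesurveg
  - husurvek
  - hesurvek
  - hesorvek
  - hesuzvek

hesurvek

helilvi ~ helelve, riuwig ~ reuwek — Zohanu i corresponds to Irnikish e after a consonant, before a consonant other than r, m, n, p, b, f, v.
foreput ~ fureput — Zohanu o corresponds to Irnikish u after a consonant, before r.
riuwig ~ reuwek — Zohanu g corresponds to Irnikish k word-finally.
Applying these to Zohanu 'hisorvig':
  hisorvig → hesorvig   (i→e after a consonant, before a consonant other than r, m, n, p, b, f, v)
  hesorvig → hesurvig   (o→u after a consonant, before r)
  hesurvig → hesurveg   (i→e after a consonant, before a consonant other than r, m, n, p, b, f, v)
  hesurveg → hesurvek   (g→k word-finally)
So the Irnikish cognate is 'hesurvek'.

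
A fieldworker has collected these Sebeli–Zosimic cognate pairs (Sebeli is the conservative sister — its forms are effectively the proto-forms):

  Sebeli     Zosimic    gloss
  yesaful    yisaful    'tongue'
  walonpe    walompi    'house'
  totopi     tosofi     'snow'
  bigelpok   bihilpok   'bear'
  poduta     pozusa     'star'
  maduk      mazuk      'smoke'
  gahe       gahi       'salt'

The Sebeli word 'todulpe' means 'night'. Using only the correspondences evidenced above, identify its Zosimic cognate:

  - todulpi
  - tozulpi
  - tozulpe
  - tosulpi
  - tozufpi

poduta ~ pozusa, maduk ~ mazuk — Sebeli d corresponds to Zosimic z between vowels (before a back vowel).
walonpe ~ walompi, gahe ~ gahi — Sebeli e corresponds to Zosimic i word-finally.
Applying these to Sebeli 'todulpe':
  todulpe → tozulpe   (d→z between vowels (before a back vowel))
  tozulpe → tozulpi   (e→i word-finally)
So the Zosimic cognate is 'tozulpi'.

tozulpi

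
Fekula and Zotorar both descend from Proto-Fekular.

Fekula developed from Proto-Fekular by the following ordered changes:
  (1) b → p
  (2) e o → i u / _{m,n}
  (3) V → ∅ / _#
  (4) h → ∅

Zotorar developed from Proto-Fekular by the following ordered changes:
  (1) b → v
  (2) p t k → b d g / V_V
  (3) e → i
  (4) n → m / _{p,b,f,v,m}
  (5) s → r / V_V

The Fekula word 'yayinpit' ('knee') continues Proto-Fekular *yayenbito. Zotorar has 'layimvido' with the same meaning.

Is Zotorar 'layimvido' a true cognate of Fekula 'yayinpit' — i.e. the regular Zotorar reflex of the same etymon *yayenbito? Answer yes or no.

Derive the expected Zotorar reflex of *yayenbito:
Zotorar: *yayenbito > yayenvito > yayenvido > yayinvido > yayimvido  (by unconditioned shift, intervocalic voicing, vowel merger, nasal place assimilation)
The regular Zotorar reflex would be 'yayimvido', but the attested form is 'layimvido'. The correspondence is irregular, so they are not cognates (the Zotorar form has a different source).

no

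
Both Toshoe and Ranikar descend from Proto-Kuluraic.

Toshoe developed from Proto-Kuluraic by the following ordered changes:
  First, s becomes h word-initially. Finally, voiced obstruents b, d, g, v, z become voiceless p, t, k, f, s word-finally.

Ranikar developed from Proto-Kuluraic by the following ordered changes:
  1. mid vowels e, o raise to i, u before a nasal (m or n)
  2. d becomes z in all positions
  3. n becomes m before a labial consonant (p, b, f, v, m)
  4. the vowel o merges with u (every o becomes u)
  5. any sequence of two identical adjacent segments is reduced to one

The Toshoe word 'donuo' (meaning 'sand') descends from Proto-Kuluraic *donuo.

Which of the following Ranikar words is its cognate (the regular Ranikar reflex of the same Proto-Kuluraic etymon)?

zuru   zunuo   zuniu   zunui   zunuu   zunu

zunu

Ranikar: start from *donuo.
  rule 1 (pre-nasal raising): donuo → dunuo
  rule 2 (unconditioned shift): dunuo → zunuo
  rule 3: no change — zunuo
  rule 4 (vowel merger): zunuo → zunuu
  rule 5 (degemination): zunuu → zunu
  ⇒ Ranikar zunu
The other candidates each miss or misapply at least one Ranikar change.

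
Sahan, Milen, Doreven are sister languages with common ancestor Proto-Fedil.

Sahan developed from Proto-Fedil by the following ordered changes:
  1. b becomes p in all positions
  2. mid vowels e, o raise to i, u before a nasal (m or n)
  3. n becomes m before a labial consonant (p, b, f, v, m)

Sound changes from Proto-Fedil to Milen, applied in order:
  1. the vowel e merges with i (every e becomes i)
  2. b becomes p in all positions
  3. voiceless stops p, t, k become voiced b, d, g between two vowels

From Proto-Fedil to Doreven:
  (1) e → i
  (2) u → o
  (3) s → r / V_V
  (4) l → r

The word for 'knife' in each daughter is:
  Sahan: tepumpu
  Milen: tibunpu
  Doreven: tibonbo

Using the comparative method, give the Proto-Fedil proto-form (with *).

*tebunbu

Position 2: Sahan has e, Milen has i, Doreven has i. Sahan preserves e here (none of its changes turn any other segment into e), so the proto-segment is *e.
Position 4: Sahan has u, Milen has u, Doreven has o. Milen preserves u here (none of its changes turn any other segment into u), so the proto-segment is *u.
Position 7: Sahan has u, Milen has u, Doreven has o. Milen preserves u here (none of its changes turn any other segment into u), so the proto-segment is *u.
Continuing position by position gives *tebunbu; check it forward:
Sahan: *tebunbu > tepunpu > tepumpu  (by unconditioned shift, nasal place assimilation)
Milen: start from *tebunbu.
  rule 1 (vowel merger): tebunbu → tibunbu
  rule 2 (unconditioned shift): tibunbu → tipunpu
  rule 3 (intervocalic voicing): tipunpu → tibunpu
  ⇒ Milen tibunpu
Doreven: *tebunbu > tibunbu > tibonbo  (by vowel merger, vowel merger)
No other proto-form is consistent with every reflex, so the reconstruction is *tebunbu.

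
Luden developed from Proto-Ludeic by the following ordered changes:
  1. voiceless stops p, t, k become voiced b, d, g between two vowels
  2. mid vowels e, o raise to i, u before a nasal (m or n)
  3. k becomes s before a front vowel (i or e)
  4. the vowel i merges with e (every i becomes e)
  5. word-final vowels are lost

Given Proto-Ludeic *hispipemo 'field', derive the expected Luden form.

Luden: *hispipemo > hispibemo > hispibimo > hespebemo > hespebem  (by intervocalic voicing, pre-nasal raising, vowel merger, apocope)

hespebem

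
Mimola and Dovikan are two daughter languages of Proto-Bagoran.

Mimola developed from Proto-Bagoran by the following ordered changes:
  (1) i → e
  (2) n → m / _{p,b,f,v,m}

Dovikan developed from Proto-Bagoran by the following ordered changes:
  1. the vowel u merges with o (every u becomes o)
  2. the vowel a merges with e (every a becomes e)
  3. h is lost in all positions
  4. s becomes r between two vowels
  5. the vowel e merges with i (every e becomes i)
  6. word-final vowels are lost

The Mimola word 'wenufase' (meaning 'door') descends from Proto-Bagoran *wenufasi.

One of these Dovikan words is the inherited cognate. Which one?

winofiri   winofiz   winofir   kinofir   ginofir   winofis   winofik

Dovikan: *wenufasi > wenofasi > wenofesi > wenoferi > winofiri > winofir  (by vowel merger, vowel merger, rhotacism, vowel merger, apocope)

winofir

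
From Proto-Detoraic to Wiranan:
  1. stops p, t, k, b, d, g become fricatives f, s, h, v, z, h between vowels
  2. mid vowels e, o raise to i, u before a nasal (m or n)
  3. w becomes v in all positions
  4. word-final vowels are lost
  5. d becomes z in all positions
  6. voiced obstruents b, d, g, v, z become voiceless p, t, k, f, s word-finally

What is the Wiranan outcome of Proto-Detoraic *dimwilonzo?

zimviluns

Wiranan: *dimwilonzo > dimwilunzo > dimvilunzo > dimvilunz > zimvilunz > zimviluns  (by pre-nasal raising, unconditioned shift, apocope, unconditioned shift, final devoicing)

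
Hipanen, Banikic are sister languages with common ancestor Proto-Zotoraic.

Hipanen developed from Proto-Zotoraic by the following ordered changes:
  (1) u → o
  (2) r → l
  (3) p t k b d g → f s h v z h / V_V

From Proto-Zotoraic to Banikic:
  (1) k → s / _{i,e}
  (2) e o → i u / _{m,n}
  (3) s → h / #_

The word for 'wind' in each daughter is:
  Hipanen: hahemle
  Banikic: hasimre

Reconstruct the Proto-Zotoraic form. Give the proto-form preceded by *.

Position 6: Hipanen has l, Banikic has r. Banikic preserves r here (none of its changes turn any other segment into r), so the proto-segment is *r.
Position 3: Hipanen has h, Banikic has s. Taking the neighbouring segments as reconstructed: Hipanen h could go back to *k or *g or *h; Banikic s could go back to *k or *s — the one source consistent with every daughter is *k.
Position 4: Hipanen has e, Banikic has i. Hipanen preserves e here (none of its changes turn any other segment into e), so the proto-segment is *e.
The remaining positions agree across the daughters. Check the candidate against every language:
Hipanen: *hakemre > hakemle > hahemle  (by unconditioned shift, intervocalic lenition)
Banikic: start from *hakemre.
  rule 1 (palatalisation): hakemre → hasemre
  rule 2 (pre-nasal raising): hasemre → hasimre
  rule 3: no change — hasimre
  ⇒ Banikic hasimre
*hakemre is the unique common source.

*hakemre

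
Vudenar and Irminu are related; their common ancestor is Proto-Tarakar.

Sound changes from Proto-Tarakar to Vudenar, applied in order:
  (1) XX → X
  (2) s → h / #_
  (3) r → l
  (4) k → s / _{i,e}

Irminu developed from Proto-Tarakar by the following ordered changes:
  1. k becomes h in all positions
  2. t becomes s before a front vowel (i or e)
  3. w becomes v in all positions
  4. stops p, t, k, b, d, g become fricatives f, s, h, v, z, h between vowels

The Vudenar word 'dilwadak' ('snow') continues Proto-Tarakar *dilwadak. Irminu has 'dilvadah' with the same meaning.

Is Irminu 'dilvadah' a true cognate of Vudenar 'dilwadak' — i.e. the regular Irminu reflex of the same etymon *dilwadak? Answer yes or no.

Derive the expected Irminu reflex of *dilwadak:
Irminu: *dilwadak
  dilwadak → dilwadah   [unconditioned shift]
  dilwadah (rule 2 does not apply)
  dilwadah → dilvadah   [unconditioned shift]
  dilvadah → dilvazah   [intervocalic lenition]
  giving Irminu dilvazah.
The regular Irminu reflex would be 'dilvazah', but the attested form is 'dilvadah'. The correspondence is irregular, so they are not cognates (the Irminu form has a different source).

no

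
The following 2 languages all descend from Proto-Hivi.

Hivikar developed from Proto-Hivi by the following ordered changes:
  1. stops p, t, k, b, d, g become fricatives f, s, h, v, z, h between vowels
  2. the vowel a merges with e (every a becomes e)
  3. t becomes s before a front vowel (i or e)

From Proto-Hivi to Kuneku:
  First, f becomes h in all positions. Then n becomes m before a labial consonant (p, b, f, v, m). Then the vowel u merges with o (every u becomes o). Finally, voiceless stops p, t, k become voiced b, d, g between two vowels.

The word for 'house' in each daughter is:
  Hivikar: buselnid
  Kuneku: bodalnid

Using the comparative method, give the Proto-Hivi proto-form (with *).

*butalnid

Position 4: Hivikar has e, Kuneku has a. Kuneku preserves a here (none of its changes turn any other segment into a), so the proto-segment is *a.
Position 2: Hivikar has u, Kuneku has o. Hivikar preserves u here (none of its changes turn any other segment into u), so the proto-segment is *u.
Position 3: Hivikar has s, Kuneku has d. Taking the neighbouring segments as reconstructed: Hivikar s could go back to *t or *s; Kuneku d could go back to *t or *d — the one source consistent with every daughter is *t.
The remaining positions agree across the daughters. Check the candidate against every language:
Hivikar: *butalnid > busalnid > buselnid  (by intervocalic lenition, vowel merger)
Kuneku: *butalnid
  butalnid (rule 1 does not apply)
  butalnid (rule 2 does not apply)
  butalnid → botalnid   [vowel merger]
  botalnid → bodalnid   [intervocalic voicing]
  giving Kuneku bodalnid.
No other proto-form is consistent with every reflex, so the reconstruction is *butalnid.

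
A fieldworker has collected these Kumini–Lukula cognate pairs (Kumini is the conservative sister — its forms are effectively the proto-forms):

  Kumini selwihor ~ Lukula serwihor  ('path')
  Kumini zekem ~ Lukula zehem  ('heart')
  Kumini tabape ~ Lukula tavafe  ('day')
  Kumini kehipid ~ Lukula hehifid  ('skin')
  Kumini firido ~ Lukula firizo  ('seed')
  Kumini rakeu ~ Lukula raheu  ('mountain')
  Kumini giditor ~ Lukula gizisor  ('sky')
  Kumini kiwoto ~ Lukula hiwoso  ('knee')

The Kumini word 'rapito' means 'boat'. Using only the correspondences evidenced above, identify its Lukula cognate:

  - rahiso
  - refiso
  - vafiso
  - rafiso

kehipid ~ hehifid — Kumini p corresponds to Lukula f between vowels (before a front vowel).
giditor ~ gizisor, kiwoto ~ hiwoso — Kumini t corresponds to Lukula s between vowels (before a back vowel).
Applying these to Kumini 'rapito':
  rapito → rafito   (p→f between vowels (before a front vowel))
  rafito → rafiso   (t→s between vowels (before a back vowel))
So the Lukula cognate is 'rafiso'.

rafiso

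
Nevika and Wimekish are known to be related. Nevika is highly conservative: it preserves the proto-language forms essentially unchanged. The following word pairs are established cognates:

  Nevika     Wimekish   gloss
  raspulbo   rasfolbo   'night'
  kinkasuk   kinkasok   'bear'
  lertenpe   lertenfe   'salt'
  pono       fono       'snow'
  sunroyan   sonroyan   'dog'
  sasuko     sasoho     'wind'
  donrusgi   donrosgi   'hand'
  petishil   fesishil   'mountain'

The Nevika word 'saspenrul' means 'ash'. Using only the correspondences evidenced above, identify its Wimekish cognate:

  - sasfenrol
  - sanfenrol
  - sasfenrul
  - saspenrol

sasfenrol

lertenpe ~ lertenfe — Nevika p corresponds to Wimekish f after a consonant, before a front vowel.
raspulbo ~ rasfolbo, kinkasuk ~ kinkasok — Nevika u corresponds to Wimekish o after a consonant, before a consonant other than r, m, n, p, b, f, v.
Applying these to Nevika 'saspenrul':
  saspenrul → sasfenrul   (p→f after a consonant, before a front vowel)
  sasfenrul → sasfenrol   (u→o after a consonant, before a consonant other than r, m, n, p, b, f, v)
So the Wimekish cognate is 'sasfenrol'.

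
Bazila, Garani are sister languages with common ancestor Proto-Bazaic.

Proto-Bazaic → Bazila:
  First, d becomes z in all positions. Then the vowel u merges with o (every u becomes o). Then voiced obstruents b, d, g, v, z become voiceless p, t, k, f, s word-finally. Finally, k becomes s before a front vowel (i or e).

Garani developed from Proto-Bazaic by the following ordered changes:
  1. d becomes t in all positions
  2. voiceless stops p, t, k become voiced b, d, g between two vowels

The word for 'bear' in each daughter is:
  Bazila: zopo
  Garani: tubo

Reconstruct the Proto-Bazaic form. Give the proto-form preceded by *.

Position 1: Bazila has z, Garani has t. Taking the neighbouring segments as reconstructed: Bazila z could go back to *d or *z; Garani t could go back to *t or *d — the one source consistent with every daughter is *d.
Position 2: Bazila has o, Garani has u. Garani preserves u here (none of its changes turn any other segment into u), so the proto-segment is *u.
Continuing position by position gives *dupo; check it forward:
Bazila: start from *dupo.
  rule 1 (unconditioned shift): dupo → zupo
  rule 2 (vowel merger): zupo → zopo
  rule 3: no change — zopo
  rule 4: no change — zopo
  ⇒ Bazila zopo
Garani: *dupo > tupo > tubo  (by unconditioned shift, intervocalic voicing)
Only *dupo yields all of Bazila zopo, Garani tubo.

*dupo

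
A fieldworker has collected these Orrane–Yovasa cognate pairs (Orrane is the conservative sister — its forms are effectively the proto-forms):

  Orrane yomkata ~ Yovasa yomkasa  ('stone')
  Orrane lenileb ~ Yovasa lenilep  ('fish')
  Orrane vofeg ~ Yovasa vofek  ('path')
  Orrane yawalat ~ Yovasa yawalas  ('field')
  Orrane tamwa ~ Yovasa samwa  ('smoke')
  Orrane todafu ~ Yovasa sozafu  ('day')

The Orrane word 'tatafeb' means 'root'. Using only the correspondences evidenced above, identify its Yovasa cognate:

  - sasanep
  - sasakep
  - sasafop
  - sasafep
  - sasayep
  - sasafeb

sasafep

tamwa ~ samwa — Orrane t corresponds to Yovasa s word-initially before a back vowel.
yomkata ~ yomkasa — Orrane t corresponds to Yovasa s between vowels (before a back vowel).
lenileb ~ lenilep — Orrane b corresponds to Yovasa p word-finally.
Applying these to Orrane 'tatafeb':
  tatafeb → satafeb   (t→s word-initially before a back vowel)
  satafeb → sasafeb   (t→s between vowels (before a back vowel))
  sasafeb → sasafep   (b→p word-finally)
So the Yovasa cognate is 'sasafep'.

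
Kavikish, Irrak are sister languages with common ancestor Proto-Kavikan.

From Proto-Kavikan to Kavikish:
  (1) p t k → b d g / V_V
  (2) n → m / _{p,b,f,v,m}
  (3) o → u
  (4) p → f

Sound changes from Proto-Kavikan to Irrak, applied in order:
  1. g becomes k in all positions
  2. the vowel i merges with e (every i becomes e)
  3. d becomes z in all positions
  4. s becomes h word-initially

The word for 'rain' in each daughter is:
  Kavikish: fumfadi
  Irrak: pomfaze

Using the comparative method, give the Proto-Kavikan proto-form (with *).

Position 1: Kavikish has f, Irrak has p. Irrak preserves p here (none of its changes turn any other segment into p), so the proto-segment is *p.
Position 2: Kavikish has u, Irrak has o. Irrak preserves o here (none of its changes turn any other segment into o), so the proto-segment is *o.
Verify the candidate proto-form against each daughter:
Kavikish: *pomfadi > pumfadi > fumfadi  (by vowel merger, unconditioned shift)
Irrak: *pomfadi > pomfade > pomfaze  (by vowel merger, unconditioned shift)
Only *pomfadi yields all of Kavikish fumfadi, Irrak pomfaze.

*pomfadi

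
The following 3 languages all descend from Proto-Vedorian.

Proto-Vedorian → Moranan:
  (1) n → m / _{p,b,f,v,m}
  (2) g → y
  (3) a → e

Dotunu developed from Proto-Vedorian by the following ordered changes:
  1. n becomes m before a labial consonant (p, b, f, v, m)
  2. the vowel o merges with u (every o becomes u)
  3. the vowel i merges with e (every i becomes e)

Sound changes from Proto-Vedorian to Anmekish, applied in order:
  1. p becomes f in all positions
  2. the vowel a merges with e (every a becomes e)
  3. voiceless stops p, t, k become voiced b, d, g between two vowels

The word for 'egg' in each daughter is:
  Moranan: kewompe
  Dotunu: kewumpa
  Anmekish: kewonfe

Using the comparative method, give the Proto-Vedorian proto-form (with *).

*kewonpa

Position 4: Moranan has o, Dotunu has u, Anmekish has o. Moranan preserves o here (none of its changes turn any other segment into o), so the proto-segment is *o.
Position 5: Moranan has m, Dotunu has m, Anmekish has n. Anmekish preserves n here (none of its changes turn any other segment into n), so the proto-segment is *n.
Position 6: Moranan has p, Dotunu has p, Anmekish has f. Moranan preserves p here (none of its changes turn any other segment into p), so the proto-segment is *p.
This points to *kewonpa. Verify forward in each daughter:
Moranan: *kewonpa
  kewonpa → kewompa   [nasal place assimilation]
  kewompa (rule 2 does not apply)
  kewompa → kewompe   [vowel merger]
  giving Moranan kewompe.
Dotunu: *kewonpa > kewompa > kewumpa  (by nasal place assimilation, vowel merger)
Anmekish: *kewonpa
  kewonpa → kewonfa   [unconditioned shift]
  kewonfa → kewonfe   [vowel merger]
  kewonfe (rule 3 does not apply)
  giving Anmekish kewonfe.
No other proto-form is consistent with every reflex, so the reconstruction is *kewonpa.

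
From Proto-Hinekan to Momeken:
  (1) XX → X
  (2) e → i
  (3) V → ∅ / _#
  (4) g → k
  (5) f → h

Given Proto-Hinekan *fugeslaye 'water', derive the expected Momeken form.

hukislay

Momeken: *fugeslaye
  fugeslaye (rule 1 does not apply)
  fugeslaye → fugislayi   [vowel merger]
  fugislayi → fugislay   [apocope]
  fugislay → fukislay   [unconditioned shift]
  fukislay → hukislay   [unconditioned shift]
  giving Momeken hukislay.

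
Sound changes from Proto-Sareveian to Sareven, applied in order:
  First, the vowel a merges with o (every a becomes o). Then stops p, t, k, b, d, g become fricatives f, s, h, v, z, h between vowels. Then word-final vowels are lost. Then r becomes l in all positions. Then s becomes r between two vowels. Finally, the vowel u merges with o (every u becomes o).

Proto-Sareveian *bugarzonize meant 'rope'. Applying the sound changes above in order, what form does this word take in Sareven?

Sareven: *bugarzonize > bugorzonize > buhorzonize > buhorzoniz > buholzoniz > boholzoniz  (by vowel merger, intervocalic lenition, apocope, unconditioned shift, vowel merger)

boholzoniz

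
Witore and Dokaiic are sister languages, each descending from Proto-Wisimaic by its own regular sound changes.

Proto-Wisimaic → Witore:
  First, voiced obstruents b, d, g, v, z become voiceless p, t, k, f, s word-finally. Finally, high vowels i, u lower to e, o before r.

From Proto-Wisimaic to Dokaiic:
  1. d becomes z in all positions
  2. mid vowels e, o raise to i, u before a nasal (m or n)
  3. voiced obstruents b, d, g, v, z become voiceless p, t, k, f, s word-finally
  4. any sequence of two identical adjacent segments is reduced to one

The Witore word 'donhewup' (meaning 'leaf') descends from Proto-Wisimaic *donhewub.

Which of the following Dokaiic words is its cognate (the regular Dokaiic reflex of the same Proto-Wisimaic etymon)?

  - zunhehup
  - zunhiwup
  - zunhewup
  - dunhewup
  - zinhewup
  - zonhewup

Dokaiic: *donhewub
  donhewub → zonhewub   [unconditioned shift]
  zonhewub → zunhewub   [pre-nasal raising]
  zunhewub → zunhewup   [final devoicing]
  zunhewup (rule 4 does not apply)
  giving Dokaiic zunhewup.

zunhewup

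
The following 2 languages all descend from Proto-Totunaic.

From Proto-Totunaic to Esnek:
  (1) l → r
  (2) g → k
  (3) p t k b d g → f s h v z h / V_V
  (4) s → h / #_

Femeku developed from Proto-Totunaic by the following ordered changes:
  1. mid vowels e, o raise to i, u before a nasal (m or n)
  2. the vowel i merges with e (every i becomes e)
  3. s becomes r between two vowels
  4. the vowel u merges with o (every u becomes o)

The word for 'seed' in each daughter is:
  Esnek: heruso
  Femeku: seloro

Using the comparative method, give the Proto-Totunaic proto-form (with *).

*seluso

Position 4: Esnek has u, Femeku has o. Esnek preserves u here (none of its changes turn any other segment into u), so the proto-segment is *u.
Position 1: Esnek has h, Femeku has s. Femeku preserves s here (none of its changes turn any other segment into s), so the proto-segment is *s.
Position 3: Esnek has r, Femeku has l. Femeku preserves l here (none of its changes turn any other segment into l), so the proto-segment is *l.
Verify the candidate proto-form against each daughter:
Esnek: start from *seluso.
  rule 1 (unconditioned shift): seluso → seruso
  rule 2: no change — seruso
  rule 3: no change — seruso
  rule 4 (debuccalisation): seruso → heruso
  ⇒ Esnek heruso
Femeku: *seluso > seluro > seloro  (by rhotacism, vowel merger)
Only *seluso yields all of Esnek heruso, Femeku seloro.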